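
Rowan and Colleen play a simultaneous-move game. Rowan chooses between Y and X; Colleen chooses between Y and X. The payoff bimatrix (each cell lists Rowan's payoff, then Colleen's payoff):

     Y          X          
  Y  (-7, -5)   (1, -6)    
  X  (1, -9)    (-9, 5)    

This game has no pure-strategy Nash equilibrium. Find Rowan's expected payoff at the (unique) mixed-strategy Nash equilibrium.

-31/9

Rowan's indifference between Y and X determines Colleen's mixing probability q:
  Rowan's expected payoff from Y: q·(-7) + (1−q)·1 = -8q + 1
  Rowan's expected payoff from X: q·1 + (1−q)·(-9) = 10q - 9
  -8q + 1 = 10q - 9  ⇒  -18q = -10  ⇒  q = 5/9.
At equilibrium Rowan is indifferent across rows, so Rowan's payoff equals the payoff from Y: (5/9)·(-7) + (4/9)·1 = -31/9.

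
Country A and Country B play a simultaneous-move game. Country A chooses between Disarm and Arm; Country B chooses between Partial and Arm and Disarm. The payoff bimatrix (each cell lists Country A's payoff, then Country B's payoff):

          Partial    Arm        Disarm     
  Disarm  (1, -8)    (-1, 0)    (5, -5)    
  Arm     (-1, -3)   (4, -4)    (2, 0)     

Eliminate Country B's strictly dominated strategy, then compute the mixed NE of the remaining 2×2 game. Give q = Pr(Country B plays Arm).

Country B's strategy Partial is strictly dominated by Disarm: -5 > -8 and 0 > -3. Eliminate Partial.
For Country A to be willing to mix, Country A must be indifferent between Disarm and Arm, which pins down Country B's mix.
  Country A's expected payoff from Disarm: q·(-1) + (1−q)·5 = -6q + 5
  Country A's expected payoff from Arm: q·4 + (1−q)·2 = 2q + 2
  -6q + 5 = 2q + 2  ⇒  -8q = -3  ⇒  q = 3/8.

q = 3/8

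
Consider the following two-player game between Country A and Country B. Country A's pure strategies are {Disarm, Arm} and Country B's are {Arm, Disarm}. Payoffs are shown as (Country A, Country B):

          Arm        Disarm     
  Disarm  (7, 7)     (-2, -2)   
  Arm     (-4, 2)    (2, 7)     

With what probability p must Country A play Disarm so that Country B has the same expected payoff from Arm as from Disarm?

In a mixed equilibrium Country B is indifferent between Arm and Disarm; this condition fixes p.
  Country B's payoff from Arm: p·7 + (1−p)·2 = 5p + 2
  Country B's payoff from Disarm: p·(-2) + (1−p)·7 = -9p + 7
  5p + 2 = -9p + 7  ⇒  14p = 5  ⇒  p = 5/14.

p = 5/14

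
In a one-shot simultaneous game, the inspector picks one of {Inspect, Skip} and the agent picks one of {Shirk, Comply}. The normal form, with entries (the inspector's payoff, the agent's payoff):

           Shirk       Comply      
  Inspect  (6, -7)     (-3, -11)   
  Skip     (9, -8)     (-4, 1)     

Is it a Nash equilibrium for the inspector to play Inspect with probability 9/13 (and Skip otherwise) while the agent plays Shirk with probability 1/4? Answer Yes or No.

Yes

Check the agent's indifference given the inspector's mix p = 9/13:
  payoff from Shirk = -95/13; payoff from Comply = -95/13 — equal.
Check the inspector's indifference given the agent's mix q = 1/4:
  payoff from Inspect = -3/4; payoff from Skip = -3/4 — equal.
Both players are indifferent, so neither can profitably deviate.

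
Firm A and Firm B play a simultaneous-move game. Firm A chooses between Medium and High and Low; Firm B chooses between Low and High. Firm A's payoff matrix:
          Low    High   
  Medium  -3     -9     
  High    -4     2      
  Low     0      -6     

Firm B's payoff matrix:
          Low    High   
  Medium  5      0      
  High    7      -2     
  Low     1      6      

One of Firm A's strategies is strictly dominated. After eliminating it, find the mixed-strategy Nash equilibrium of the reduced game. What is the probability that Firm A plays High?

Firm A's strategy Medium is strictly dominated by Low: 0 > -3 and -6 > -9. Eliminate Medium.
Firm A's mix must leave Firm B indifferent between Low and High.
  Firm B's payoff from Low: p·7 + (1−p)·1 = 6p + 1
  Firm B's payoff from High: p·(-2) + (1−p)·6 = -8p + 6
  6p + 1 = -8p + 6  ⇒  14p = 5  ⇒  p = 5/14.

p = 5/14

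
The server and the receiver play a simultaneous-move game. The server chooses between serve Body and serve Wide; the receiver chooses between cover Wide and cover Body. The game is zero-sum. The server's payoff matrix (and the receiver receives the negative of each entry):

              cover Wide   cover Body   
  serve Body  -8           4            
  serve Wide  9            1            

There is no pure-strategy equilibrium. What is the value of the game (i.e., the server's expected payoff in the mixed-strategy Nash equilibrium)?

The receiver's mix must leave the server indifferent between serve Body and serve Wide.
  the server's expected payoff from serve Body: q·(-8) + (1−q)·4 = -12q + 4
  the server's expected payoff from serve Wide: q·9 + (1−q)·1 = 8q + 1
  -12q + 4 = 8q + 1  ⇒  -20q = -3  ⇒  q = 3/20.
The value is the server's expected payoff against this mix (using serve Body): (3/20)·(-8) + (17/20)·4 = 11/5.

v = 11/5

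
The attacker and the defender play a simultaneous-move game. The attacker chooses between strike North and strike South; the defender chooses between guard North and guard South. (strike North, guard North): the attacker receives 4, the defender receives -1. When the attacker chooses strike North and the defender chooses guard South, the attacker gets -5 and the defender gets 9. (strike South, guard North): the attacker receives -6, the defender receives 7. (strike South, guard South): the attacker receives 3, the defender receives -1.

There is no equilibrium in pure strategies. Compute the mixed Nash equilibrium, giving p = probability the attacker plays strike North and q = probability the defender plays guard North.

The defender's indifference between guard North and guard South determines the attacker's mixing probability p:
  the defender's expected payoff from guard North: p·(-1) + (1−p)·7 = -8p + 7
  the defender's expected payoff from guard South: p·9 + (1−p)·(-1) = 10p - 1
  -8p + 7 = 10p - 1  ⇒  -18p = -8  ⇒  p = 4/9.
For the attacker to be willing to mix, the attacker must be indifferent between strike North and strike South, which pins down the defender's mix.
  the attacker's payoff to strike North: q·4 + (1−q)·(-5) = 9q - 5
  the attacker's payoff to strike South: q·(-6) + (1−q)·3 = -9q + 3
  9q - 5 = -9q + 3  ⇒  18q = 8  ⇒  q = 4/9.

p = 4/9, q = 4/9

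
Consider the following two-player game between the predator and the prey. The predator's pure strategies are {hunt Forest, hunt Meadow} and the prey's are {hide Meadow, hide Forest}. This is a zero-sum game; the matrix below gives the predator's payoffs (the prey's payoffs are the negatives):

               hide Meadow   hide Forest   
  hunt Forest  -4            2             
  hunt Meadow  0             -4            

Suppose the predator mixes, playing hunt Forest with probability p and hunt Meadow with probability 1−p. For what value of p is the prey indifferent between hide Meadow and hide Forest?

The predator's mix must leave the prey indifferent between hide Meadow and hide Forest.
  the prey's expected payoff from hide Meadow: p·4 + (1−p)·0 = 4p
  the prey's expected payoff from hide Forest: p·(-2) + (1−p)·4 = -6p + 4
  4p = -6p + 4  ⇒  10p = 4  ⇒  p = 2/5.

p = 2/5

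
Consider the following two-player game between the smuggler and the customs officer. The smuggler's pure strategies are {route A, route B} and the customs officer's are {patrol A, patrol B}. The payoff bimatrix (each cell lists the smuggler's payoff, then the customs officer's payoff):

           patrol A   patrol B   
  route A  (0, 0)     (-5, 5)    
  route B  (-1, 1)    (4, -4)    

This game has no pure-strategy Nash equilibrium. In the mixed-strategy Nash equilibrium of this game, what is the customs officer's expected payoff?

Set the customs officer's expected payoff from patrol A equal to that from patrol B:
  the customs officer's payoff to patrol A: p·0 + (1−p)·1 = -p + 1
  the customs officer's payoff to patrol B: p·5 + (1−p)·(-4) = 9p - 4
  -p + 1 = 9p - 4  ⇒  -10p = -5  ⇒  p = 1/2.
At equilibrium the customs officer is indifferent across columns, so the customs officer's payoff equals the payoff from patrol A: (1/2)·0 + (1/2)·1 = 1/2.

1/2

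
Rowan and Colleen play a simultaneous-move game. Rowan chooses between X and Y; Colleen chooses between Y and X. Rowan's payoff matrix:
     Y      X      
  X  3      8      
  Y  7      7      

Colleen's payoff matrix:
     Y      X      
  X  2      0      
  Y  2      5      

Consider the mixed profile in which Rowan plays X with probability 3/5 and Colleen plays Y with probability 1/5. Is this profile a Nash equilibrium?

Check Colleen's indifference given Rowan's mix p = 3/5:
  payoff from Y = 2; payoff from X = 2 — equal.
Check Rowan's indifference given Colleen's mix q = 1/5:
  payoff from X = 7; payoff from Y = 7 — equal.
Both players are indifferent, so neither can profitably deviate.

Yes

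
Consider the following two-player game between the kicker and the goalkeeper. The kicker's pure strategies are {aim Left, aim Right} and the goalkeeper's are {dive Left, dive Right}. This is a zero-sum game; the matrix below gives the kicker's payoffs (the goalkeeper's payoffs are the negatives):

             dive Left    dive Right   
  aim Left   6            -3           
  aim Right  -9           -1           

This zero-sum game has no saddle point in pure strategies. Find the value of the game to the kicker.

v = -33/17

The goalkeeper's mix must leave the kicker indifferent between aim Left and aim Right.
  the kicker's expected payoff from aim Left: q·6 + (1−q)·(-3) = 9q - 3
  the kicker's expected payoff from aim Right: q·(-9) + (1−q)·(-1) = -8q - 1
  9q - 3 = -8q - 1  ⇒  17q = 2  ⇒  q = 2/17.
The value is the kicker's expected payoff against this mix (using aim Left): (2/17)·6 + (15/17)·(-3) = -33/17.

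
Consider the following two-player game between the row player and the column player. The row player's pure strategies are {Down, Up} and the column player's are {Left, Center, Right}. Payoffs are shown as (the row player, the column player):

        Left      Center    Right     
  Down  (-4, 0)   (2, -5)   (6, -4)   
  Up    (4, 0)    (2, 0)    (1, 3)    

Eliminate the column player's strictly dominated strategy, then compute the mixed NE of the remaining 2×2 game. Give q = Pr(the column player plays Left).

q = 5/13

The column player's strategy Center is strictly dominated by Right: -4 > -5 and 3 > 0. Eliminate Center.
The row player's indifference between Down and Up determines the column player's mixing probability q:
  the row player's payoff from Down: q·(-4) + (1−q)·6 = -10q + 6
  the row player's payoff from Up: q·4 + (1−q)·1 = 3q + 1
  -10q + 6 = 3q + 1  ⇒  -13q = -5  ⇒  q = 5/13.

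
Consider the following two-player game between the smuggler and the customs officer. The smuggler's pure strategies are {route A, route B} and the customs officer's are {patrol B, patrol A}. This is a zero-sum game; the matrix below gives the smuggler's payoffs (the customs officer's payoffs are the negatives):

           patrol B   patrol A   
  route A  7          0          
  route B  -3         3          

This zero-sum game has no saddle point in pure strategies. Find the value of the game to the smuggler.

In a mixed equilibrium the smuggler is indifferent between route A and route B; this condition fixes q.
  the smuggler's payoff from route A: q·7 + (1−q)·0 = 7q
  the smuggler's payoff from route B: q·(-3) + (1−q)·3 = -6q + 3
  7q = -6q + 3  ⇒  13q = 3  ⇒  q = 3/13.
The value is the smuggler's expected payoff against this mix (using route A): (3/13)·7 + (10/13)·0 = 21/13.

v = 21/13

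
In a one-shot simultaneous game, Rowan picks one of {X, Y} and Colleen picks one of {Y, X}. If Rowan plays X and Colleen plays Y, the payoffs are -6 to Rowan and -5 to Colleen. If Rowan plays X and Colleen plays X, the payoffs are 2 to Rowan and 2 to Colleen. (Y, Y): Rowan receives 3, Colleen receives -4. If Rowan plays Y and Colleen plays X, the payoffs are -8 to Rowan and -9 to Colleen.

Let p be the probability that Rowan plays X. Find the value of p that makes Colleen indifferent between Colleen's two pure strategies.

p = 5/12

Colleen's indifference between Y and X determines Rowan's mixing probability p:
  Colleen's payoff to Y: p·(-5) + (1−p)·(-4) = -p - 4
  Colleen's payoff to X: p·2 + (1−p)·(-9) = 11p - 9
  -p - 4 = 11p - 9  ⇒  -12p = -5  ⇒  p = 5/12.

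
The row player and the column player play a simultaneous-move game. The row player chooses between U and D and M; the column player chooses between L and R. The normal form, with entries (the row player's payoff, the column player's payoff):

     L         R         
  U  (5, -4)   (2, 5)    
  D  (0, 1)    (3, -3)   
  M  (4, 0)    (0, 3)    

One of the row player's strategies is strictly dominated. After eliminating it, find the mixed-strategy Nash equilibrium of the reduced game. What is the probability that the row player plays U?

p = 4/13

The row player's strategy M is strictly dominated by U: 5 > 4 and 2 > 0. Eliminate M.
For the column player to be willing to mix, the column player must be indifferent between L and R, which pins down the row player's mix.
  the column player's expected payoff from L: p·(-4) + (1−p)·1 = -5p + 1
  the column player's expected payoff from R: p·5 + (1−p)·(-3) = 8p - 3
  -5p + 1 = 8p - 3  ⇒  -13p = -4  ⇒  p = 4/13.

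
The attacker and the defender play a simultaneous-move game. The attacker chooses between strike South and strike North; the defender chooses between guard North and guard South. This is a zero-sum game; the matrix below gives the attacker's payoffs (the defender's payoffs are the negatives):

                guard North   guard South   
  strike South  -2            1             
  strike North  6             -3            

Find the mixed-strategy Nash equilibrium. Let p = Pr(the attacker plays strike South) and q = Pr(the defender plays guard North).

p = 3/4, q = 1/3

In a mixed equilibrium the defender is indifferent between guard North and guard South; this condition fixes p.
  the defender's payoff from guard North: p·2 + (1−p)·(-6) = 8p - 6
  the defender's payoff from guard South: p·(-1) + (1−p)·3 = -4p + 3
  8p - 6 = -4p + 3  ⇒  12p = 9  ⇒  p = 3/4.
For the attacker to be willing to mix, the attacker must be indifferent between strike South and strike North, which pins down the defender's mix.
  the attacker's expected payoff from strike South: q·(-2) + (1−q)·1 = -3q + 1
  the attacker's expected payoff from strike North: q·6 + (1−q)·(-3) = 9q - 3
  -3q + 1 = 9q - 3  ⇒  -12q = -4  ⇒  q = 1/3.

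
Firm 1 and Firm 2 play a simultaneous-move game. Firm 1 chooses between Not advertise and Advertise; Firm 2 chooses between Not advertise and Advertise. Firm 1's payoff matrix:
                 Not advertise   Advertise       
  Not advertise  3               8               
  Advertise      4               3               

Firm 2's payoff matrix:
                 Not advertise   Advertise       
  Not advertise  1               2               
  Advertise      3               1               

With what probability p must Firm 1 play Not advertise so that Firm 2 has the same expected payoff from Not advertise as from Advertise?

p = 2/3

Firm 2's indifference between Not advertise and Advertise determines Firm 1's mixing probability p:
  Firm 2's payoff to Not advertise: p·1 + (1−p)·3 = -2p + 3
  Firm 2's payoff to Advertise: p·2 + (1−p)·1 = p + 1
  -2p + 3 = p + 1  ⇒  -3p = -2  ⇒  p = 2/3.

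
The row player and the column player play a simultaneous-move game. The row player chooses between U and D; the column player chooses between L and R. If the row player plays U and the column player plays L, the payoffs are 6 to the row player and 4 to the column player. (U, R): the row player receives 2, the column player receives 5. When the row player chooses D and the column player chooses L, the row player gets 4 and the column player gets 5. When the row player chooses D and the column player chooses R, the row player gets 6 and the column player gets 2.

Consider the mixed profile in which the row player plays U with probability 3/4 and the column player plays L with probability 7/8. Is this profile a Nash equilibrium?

No

Given the column player's mix q = 7/8, the row player's payoff from U is 11/2 but from D is 17/4. The row player strictly prefers U, so the row player would not mix.
So the proposed profile is not a Nash equilibrium.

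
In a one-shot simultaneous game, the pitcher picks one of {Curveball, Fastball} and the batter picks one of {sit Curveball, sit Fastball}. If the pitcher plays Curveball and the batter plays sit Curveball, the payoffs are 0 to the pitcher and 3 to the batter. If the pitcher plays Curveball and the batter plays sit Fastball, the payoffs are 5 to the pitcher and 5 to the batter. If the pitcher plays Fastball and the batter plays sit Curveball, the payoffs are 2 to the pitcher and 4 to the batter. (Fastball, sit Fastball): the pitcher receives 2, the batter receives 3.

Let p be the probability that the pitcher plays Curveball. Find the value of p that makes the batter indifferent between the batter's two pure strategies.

The pitcher's mix must leave the batter indifferent between sit Curveball and sit Fastball.
  the batter's payoff from sit Curveball: p·3 + (1−p)·4 = -p + 4
  the batter's payoff from sit Fastball: p·5 + (1−p)·3 = 2p + 3
  -p + 4 = 2p + 3  ⇒  -3p = -1  ⇒  p = 1/3.

p = 1/3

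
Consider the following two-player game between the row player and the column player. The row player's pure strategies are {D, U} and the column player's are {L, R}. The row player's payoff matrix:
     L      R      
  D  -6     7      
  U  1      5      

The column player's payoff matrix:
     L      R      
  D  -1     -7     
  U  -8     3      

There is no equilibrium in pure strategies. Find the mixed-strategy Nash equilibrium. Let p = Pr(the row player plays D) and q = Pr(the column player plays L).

The column player's indifference between L and R determines the row player's mixing probability p:
  the column player's payoff from L: p·(-1) + (1−p)·(-8) = 7p - 8
  the column player's payoff from R: p·(-7) + (1−p)·3 = -10p + 3
  7p - 8 = -10p + 3  ⇒  17p = 11  ⇒  p = 11/17.
In a mixed equilibrium the row player is indifferent between D and U; this condition fixes q.
  the row player's expected payoff from D: q·(-6) + (1−q)·7 = -13q + 7
  the row player's expected payoff from U: q·1 + (1−q)·5 = -4q + 5
  -13q + 7 = -4q + 5  ⇒  -9q = -2  ⇒  q = 2/9.

p = 11/17, q = 2/9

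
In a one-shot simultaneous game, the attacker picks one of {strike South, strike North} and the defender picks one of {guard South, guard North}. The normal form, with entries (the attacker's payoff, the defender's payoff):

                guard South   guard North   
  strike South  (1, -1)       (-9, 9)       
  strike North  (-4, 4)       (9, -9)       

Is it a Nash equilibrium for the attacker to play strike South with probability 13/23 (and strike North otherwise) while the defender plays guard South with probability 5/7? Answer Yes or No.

Given the defender's mix q = 5/7, the attacker's payoff from strike South is -13/7 but from strike North is -2/7. The attacker strictly prefers strike North, so the attacker would not mix.
So the proposed profile is not a Nash equilibrium.

No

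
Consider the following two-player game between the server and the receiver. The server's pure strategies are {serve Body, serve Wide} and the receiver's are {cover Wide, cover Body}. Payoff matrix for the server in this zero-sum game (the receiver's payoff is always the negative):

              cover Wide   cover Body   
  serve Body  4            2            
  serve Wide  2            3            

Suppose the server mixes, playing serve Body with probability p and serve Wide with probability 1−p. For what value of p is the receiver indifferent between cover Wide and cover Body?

p = 1/3

The receiver's indifference between cover Wide and cover Body determines the server's mixing probability p:
  the receiver's payoff from cover Wide: p·(-4) + (1−p)·(-2) = -2p - 2
  the receiver's payoff from cover Body: p·(-2) + (1−p)·(-3) = p - 3
  -2p - 2 = p - 3  ⇒  -3p = -1  ⇒  p = 1/3.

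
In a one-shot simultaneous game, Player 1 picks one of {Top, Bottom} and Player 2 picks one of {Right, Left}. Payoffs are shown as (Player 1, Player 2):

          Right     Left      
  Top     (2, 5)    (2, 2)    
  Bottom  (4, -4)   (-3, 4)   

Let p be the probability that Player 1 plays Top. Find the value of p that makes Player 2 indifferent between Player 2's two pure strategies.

Set Player 2's expected payoff from Right equal to that from Left:
  Player 2's expected payoff from Right: p·5 + (1−p)·(-4) = 9p - 4
  Player 2's expected payoff from Left: p·2 + (1−p)·4 = -2p + 4
  9p - 4 = -2p + 4  ⇒  11p = 8  ⇒  p = 8/11.

p = 8/11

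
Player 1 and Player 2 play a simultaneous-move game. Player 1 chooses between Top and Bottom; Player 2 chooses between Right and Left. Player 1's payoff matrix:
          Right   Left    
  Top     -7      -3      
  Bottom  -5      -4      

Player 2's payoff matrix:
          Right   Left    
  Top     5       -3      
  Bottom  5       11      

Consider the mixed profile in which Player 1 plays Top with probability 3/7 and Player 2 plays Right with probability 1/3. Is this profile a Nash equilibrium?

Yes

Check Player 2's indifference given Player 1's mix p = 3/7:
  payoff from Right = 5; payoff from Left = 5 — equal.
Check Player 1's indifference given Player 2's mix q = 1/3:
  payoff from Top = -13/3; payoff from Bottom = -13/3 — equal.
Both players are indifferent, so neither can profitably deviate.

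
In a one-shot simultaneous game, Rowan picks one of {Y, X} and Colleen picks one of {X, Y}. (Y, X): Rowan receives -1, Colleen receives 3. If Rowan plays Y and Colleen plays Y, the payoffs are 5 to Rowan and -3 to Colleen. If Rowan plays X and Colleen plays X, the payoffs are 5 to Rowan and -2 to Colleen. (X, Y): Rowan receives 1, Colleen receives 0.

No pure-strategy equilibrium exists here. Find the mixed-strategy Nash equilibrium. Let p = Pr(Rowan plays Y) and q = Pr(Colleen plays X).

Rowan's mix must leave Colleen indifferent between X and Y.
  Colleen's expected payoff from X: p·3 + (1−p)·(-2) = 5p - 2
  Colleen's expected payoff from Y: p·(-3) + (1−p)·0 = -3p
  5p - 2 = -3p  ⇒  8p = 2  ⇒  p = 1/4.
For Rowan to be willing to mix, Rowan must be indifferent between Y and X, which pins down Colleen's mix.
  Rowan's payoff from Y: q·(-1) + (1−q)·5 = -6q + 5
  Rowan's payoff from X: q·5 + (1−q)·1 = 4q + 1
  -6q + 5 = 4q + 1  ⇒  -10q = -4  ⇒  q = 2/5.

p = 1/4, q = 2/5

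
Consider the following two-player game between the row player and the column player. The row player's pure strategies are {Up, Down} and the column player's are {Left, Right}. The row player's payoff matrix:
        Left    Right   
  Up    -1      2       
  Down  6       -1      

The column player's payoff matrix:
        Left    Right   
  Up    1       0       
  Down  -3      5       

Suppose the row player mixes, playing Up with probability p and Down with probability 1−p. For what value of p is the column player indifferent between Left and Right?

The row player's mix must leave the column player indifferent between Left and Right.
  the column player's payoff from Left: p·1 + (1−p)·(-3) = 4p - 3
  the column player's payoff from Right: p·0 + (1−p)·5 = -5p + 5
  4p - 3 = -5p + 5  ⇒  9p = 8  ⇒  p = 8/9.

p = 8/9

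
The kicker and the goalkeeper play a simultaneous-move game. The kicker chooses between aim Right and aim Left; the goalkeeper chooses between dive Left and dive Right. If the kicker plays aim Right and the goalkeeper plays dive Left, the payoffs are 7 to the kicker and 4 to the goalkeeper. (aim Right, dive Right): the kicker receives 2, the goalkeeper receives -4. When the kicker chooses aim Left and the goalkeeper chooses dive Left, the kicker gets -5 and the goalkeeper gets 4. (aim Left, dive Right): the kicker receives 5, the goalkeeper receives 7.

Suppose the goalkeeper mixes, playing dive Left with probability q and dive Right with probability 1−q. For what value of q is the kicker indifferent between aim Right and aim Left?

q = 1/5

For the kicker to be willing to mix, the kicker must be indifferent between aim Right and aim Left, which pins down the goalkeeper's mix.
  the kicker's payoff from aim Right: q·7 + (1−q)·2 = 5q + 2
  the kicker's payoff from aim Left: q·(-5) + (1−q)·5 = -10q + 5
  5q + 2 = -10q + 5  ⇒  15q = 3  ⇒  q = 1/5.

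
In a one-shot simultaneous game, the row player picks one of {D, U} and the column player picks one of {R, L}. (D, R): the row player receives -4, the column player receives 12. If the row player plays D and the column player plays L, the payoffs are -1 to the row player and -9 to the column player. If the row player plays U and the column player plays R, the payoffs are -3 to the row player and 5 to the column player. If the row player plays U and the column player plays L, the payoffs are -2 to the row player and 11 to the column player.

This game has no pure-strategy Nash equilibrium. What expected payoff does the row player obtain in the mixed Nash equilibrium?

-5/2

The column player's mix must leave the row player indifferent between D and U.
  the row player's expected payoff from D: q·(-4) + (1−q)·(-1) = -3q - 1
  the row player's expected payoff from U: q·(-3) + (1−q)·(-2) = -q - 2
  -3q - 1 = -q - 2  ⇒  -2q = -1  ⇒  q = 1/2.
At equilibrium the row player is indifferent across rows, so the row player's payoff equals the payoff from D: (1/2)·(-4) + (1/2)·(-1) = -5/2.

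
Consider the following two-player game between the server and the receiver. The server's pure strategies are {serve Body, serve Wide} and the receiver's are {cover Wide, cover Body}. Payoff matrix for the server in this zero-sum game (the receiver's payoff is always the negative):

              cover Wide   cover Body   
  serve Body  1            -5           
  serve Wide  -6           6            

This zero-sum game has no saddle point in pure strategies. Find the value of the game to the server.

v = -4/3

The server's indifference between serve Body and serve Wide determines the receiver's mixing probability q:
  the server's payoff from serve Body: q·1 + (1−q)·(-5) = 6q - 5
  the server's payoff from serve Wide: q·(-6) + (1−q)·6 = -12q + 6
  6q - 5 = -12q + 6  ⇒  18q = 11  ⇒  q = 11/18.
The value is the server's expected payoff against this mix (using serve Body): (11/18)·1 + (7/18)·(-5) = -4/3.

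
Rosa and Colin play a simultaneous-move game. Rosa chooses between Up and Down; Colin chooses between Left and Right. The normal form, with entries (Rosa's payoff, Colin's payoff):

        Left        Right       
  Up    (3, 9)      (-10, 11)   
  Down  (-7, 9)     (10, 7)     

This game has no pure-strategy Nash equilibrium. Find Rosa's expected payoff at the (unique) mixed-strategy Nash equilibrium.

In a mixed equilibrium Rosa is indifferent between Up and Down; this condition fixes q.
  Rosa's payoff from Up: q·3 + (1−q)·(-10) = 13q - 10
  Rosa's payoff from Down: q·(-7) + (1−q)·10 = -17q + 10
  13q - 10 = -17q + 10  ⇒  30q = 20  ⇒  q = 2/3.
At equilibrium Rosa is indifferent across rows, so Rosa's payoff equals the payoff from Up: (2/3)·3 + (1/3)·(-10) = -4/3.

-4/3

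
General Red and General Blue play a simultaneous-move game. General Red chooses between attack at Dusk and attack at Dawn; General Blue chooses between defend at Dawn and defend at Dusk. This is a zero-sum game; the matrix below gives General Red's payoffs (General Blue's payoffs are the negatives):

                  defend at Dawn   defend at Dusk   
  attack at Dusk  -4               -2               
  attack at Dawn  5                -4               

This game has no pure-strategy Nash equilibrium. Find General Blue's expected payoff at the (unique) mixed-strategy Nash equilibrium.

For General Blue to be willing to mix, General Blue must be indifferent between defend at Dawn and defend at Dusk, which pins down General Red's mix.
  General Blue's expected payoff from defend at Dawn: p·4 + (1−p)·(-5) = 9p - 5
  General Blue's expected payoff from defend at Dusk: p·2 + (1−p)·4 = -2p + 4
  9p - 5 = -2p + 4  ⇒  11p = 9  ⇒  p = 9/11.
At equilibrium General Blue is indifferent across columns, so General Blue's payoff equals the payoff from defend at Dawn: (9/11)·4 + (2/11)·(-5) = 26/11.

26/11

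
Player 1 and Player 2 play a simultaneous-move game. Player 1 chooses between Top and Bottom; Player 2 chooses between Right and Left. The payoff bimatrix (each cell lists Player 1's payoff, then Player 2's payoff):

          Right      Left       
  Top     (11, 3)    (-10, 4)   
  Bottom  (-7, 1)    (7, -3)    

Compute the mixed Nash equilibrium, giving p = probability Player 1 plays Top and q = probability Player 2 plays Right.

In a mixed equilibrium Player 2 is indifferent between Right and Left; this condition fixes p.
  Player 2's payoff from Right: p·3 + (1−p)·1 = 2p + 1
  Player 2's payoff from Left: p·4 + (1−p)·(-3) = 7p - 3
  2p + 1 = 7p - 3  ⇒  -5p = -4  ⇒  p = 4/5.
Player 2's mix must leave Player 1 indifferent between Top and Bottom.
  Player 1's payoff from Top: q·11 + (1−q)·(-10) = 21q - 10
  Player 1's payoff from Bottom: q·(-7) + (1−q)·7 = -14q + 7
  21q - 10 = -14q + 7  ⇒  35q = 17  ⇒  q = 17/35.

p = 4/5, q = 17/35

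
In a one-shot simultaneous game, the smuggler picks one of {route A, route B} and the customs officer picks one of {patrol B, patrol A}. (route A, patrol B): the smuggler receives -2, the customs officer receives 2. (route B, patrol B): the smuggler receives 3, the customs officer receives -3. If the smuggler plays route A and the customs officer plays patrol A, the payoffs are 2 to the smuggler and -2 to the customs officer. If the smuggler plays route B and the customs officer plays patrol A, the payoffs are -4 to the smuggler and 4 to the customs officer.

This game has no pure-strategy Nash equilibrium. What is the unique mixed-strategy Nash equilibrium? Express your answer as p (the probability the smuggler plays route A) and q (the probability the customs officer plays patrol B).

p = 7/11, q = 6/11

In a mixed equilibrium the customs officer is indifferent between patrol B and patrol A; this condition fixes p.
  the customs officer's payoff to patrol B: p·2 + (1−p)·(-3) = 5p - 3
  the customs officer's payoff to patrol A: p·(-2) + (1−p)·4 = -6p + 4
  5p - 3 = -6p + 4  ⇒  11p = 7  ⇒  p = 7/11.
In a mixed equilibrium the smuggler is indifferent between route A and route B; this condition fixes q.
  the smuggler's payoff from route A: q·(-2) + (1−q)·2 = -4q + 2
  the smuggler's payoff from route B: q·3 + (1−q)·(-4) = 7q - 4
  -4q + 2 = 7q - 4  ⇒  -11q = -6  ⇒  q = 6/11.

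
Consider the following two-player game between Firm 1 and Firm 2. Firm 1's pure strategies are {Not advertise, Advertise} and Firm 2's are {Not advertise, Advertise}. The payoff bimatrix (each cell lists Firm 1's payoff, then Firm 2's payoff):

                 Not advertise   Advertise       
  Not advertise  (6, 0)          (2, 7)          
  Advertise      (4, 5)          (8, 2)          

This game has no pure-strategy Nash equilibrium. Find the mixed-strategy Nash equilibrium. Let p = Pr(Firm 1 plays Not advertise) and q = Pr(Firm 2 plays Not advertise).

Set Firm 2's expected payoff from Not advertise equal to that from Advertise:
  Firm 2's payoff to Not advertise: p·0 + (1−p)·5 = -5p + 5
  Firm 2's payoff to Advertise: p·7 + (1−p)·2 = 5p + 2
  -5p + 5 = 5p + 2  ⇒  -10p = -3  ⇒  p = 3/10.
Firm 1's indifference between Not advertise and Advertise determines Firm 2's mixing probability q:
  Firm 1's payoff from Not advertise: q·6 + (1−q)·2 = 4q + 2
  Firm 1's payoff from Advertise: q·4 + (1−q)·8 = -4q + 8
  4q + 2 = -4q + 8  ⇒  8q = 6  ⇒  q = 3/4.

p = 3/10, q = 3/4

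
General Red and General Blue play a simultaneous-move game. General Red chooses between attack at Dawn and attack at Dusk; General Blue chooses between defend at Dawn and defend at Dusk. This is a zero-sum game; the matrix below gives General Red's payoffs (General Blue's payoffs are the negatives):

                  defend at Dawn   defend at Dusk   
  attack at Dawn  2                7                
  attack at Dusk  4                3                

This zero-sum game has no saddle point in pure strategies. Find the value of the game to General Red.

v = 11/3

General Red's indifference between attack at Dawn and attack at Dusk determines General Blue's mixing probability q:
  General Red's expected payoff from attack at Dawn: q·2 + (1−q)·7 = -5q + 7
  General Red's expected payoff from attack at Dusk: q·4 + (1−q)·3 = q + 3
  -5q + 7 = q + 3  ⇒  -6q = -4  ⇒  q = 2/3.
The value is General Red's expected payoff against this mix (using attack at Dawn): (2/3)·2 + (1/3)·7 = 11/3.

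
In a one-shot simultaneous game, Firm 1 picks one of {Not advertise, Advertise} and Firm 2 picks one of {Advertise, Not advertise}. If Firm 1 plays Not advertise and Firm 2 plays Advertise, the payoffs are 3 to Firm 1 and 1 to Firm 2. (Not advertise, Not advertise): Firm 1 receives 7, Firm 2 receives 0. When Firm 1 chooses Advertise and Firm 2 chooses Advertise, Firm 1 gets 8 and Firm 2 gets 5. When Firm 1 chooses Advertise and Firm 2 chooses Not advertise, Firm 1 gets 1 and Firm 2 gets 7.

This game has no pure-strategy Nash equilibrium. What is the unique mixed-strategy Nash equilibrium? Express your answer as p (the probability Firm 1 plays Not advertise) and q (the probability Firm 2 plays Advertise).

p = 2/3, q = 6/11

For Firm 2 to be willing to mix, Firm 2 must be indifferent between Advertise and Not advertise, which pins down Firm 1's mix.
  Firm 2's payoff to Advertise: p·1 + (1−p)·5 = -4p + 5
  Firm 2's payoff to Not advertise: p·0 + (1−p)·7 = -7p + 7
  -4p + 5 = -7p + 7  ⇒  3p = 2  ⇒  p = 2/3.
For Firm 1 to be willing to mix, Firm 1 must be indifferent between Not advertise and Advertise, which pins down Firm 2's mix.
  Firm 1's payoff to Not advertise: q·3 + (1−q)·7 = -4q + 7
  Firm 1's payoff to Advertise: q·8 + (1−q)·1 = 7q + 1
  -4q + 7 = 7q + 1  ⇒  -11q = -6  ⇒  q = 6/11.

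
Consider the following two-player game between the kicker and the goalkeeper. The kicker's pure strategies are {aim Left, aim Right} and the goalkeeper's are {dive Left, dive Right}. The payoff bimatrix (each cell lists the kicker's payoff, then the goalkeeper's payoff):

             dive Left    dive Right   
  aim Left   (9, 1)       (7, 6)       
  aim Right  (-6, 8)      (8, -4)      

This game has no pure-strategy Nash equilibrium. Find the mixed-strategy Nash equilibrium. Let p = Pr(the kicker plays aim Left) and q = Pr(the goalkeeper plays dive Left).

p = 12/17, q = 1/16

The kicker's mix must leave the goalkeeper indifferent between dive Left and dive Right.
  the goalkeeper's expected payoff from dive Left: p·1 + (1−p)·8 = -7p + 8
  the goalkeeper's expected payoff from dive Right: p·6 + (1−p)·(-4) = 10p - 4
  -7p + 8 = 10p - 4  ⇒  -17p = -12  ⇒  p = 12/17.
Set the kicker's expected payoff from aim Left equal to that from aim Right:
  the kicker's payoff from aim Left: q·9 + (1−q)·7 = 2q + 7
  the kicker's payoff from aim Right: q·(-6) + (1−q)·8 = -14q + 8
  2q + 7 = -14q + 8  ⇒  16q = 1  ⇒  q = 1/16.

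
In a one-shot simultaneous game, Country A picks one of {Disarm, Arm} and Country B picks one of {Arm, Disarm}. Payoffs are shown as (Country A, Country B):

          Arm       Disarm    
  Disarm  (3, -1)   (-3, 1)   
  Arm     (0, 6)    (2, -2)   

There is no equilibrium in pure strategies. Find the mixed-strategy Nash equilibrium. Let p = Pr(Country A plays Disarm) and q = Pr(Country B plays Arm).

Country B's indifference between Arm and Disarm determines Country A's mixing probability p:
  Country B's payoff to Arm: p·(-1) + (1−p)·6 = -7p + 6
  Country B's payoff to Disarm: p·1 + (1−p)·(-2) = 3p - 2
  -7p + 6 = 3p - 2  ⇒  -10p = -8  ⇒  p = 4/5.
Set Country A's expected payoff from Disarm equal to that from Arm:
  Country A's expected payoff from Disarm: q·3 + (1−q)·(-3) = 6q - 3
  Country A's expected payoff from Arm: q·0 + (1−q)·2 = -2q + 2
  6q - 3 = -2q + 2  ⇒  8q = 5  ⇒  q = 5/8.

p = 4/5, q = 5/8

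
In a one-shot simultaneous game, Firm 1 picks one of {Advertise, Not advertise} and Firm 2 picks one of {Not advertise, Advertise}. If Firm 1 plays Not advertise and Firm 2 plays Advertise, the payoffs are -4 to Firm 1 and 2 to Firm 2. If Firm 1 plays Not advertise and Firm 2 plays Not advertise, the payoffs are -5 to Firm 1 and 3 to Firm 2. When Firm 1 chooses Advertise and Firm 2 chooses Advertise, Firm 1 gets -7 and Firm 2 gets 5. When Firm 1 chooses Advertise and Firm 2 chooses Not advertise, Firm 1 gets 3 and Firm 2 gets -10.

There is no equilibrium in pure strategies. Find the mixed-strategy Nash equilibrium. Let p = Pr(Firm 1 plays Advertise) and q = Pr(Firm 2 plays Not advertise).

p = 1/16, q = 3/11

Set Firm 2's expected payoff from Not advertise equal to that from Advertise:
  Firm 2's expected payoff from Not advertise: p·(-10) + (1−p)·3 = -13p + 3
  Firm 2's expected payoff from Advertise: p·5 + (1−p)·2 = 3p + 2
  -13p + 3 = 3p + 2  ⇒  -16p = -1  ⇒  p = 1/16.
Set Firm 1's expected payoff from Advertise equal to that from Not advertise:
  Firm 1's payoff to Advertise: q·3 + (1−q)·(-7) = 10q - 7
  Firm 1's payoff to Not advertise: q·(-5) + (1−q)·(-4) = -q - 4
  10q - 7 = -q - 4  ⇒  11q = 3  ⇒  q = 3/11.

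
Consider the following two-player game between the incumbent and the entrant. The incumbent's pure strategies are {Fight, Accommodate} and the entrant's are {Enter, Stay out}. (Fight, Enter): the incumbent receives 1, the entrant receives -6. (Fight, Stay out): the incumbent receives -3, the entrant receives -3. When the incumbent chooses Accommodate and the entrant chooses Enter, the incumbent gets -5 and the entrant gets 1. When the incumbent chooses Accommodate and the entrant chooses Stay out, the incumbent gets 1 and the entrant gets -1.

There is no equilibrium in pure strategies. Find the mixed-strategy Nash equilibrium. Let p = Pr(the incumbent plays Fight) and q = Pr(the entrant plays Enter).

p = 2/5, q = 2/5

The entrant's indifference between Enter and Stay out determines the incumbent's mixing probability p:
  the entrant's payoff to Enter: p·(-6) + (1−p)·1 = -7p + 1
  the entrant's payoff to Stay out: p·(-3) + (1−p)·(-1) = -2p - 1
  -7p + 1 = -2p - 1  ⇒  -5p = -2  ⇒  p = 2/5.
The entrant's mix must leave the incumbent indifferent between Fight and Accommodate.
  the incumbent's payoff from Fight: q·1 + (1−q)·(-3) = 4q - 3
  the incumbent's payoff from Accommodate: q·(-5) + (1−q)·1 = -6q + 1
  4q - 3 = -6q + 1  ⇒  10q = 4  ⇒  q = 2/5.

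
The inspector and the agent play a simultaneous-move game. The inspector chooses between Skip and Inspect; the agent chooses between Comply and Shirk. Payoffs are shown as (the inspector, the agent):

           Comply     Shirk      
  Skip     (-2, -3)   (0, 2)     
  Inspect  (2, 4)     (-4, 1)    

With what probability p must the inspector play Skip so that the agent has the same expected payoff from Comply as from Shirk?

For the agent to be willing to mix, the agent must be indifferent between Comply and Shirk, which pins down the inspector's mix.
  the agent's payoff from Comply: p·(-3) + (1−p)·4 = -7p + 4
  the agent's payoff from Shirk: p·2 + (1−p)·1 = p + 1
  -7p + 4 = p + 1  ⇒  -8p = -3  ⇒  p = 3/8.

p = 3/8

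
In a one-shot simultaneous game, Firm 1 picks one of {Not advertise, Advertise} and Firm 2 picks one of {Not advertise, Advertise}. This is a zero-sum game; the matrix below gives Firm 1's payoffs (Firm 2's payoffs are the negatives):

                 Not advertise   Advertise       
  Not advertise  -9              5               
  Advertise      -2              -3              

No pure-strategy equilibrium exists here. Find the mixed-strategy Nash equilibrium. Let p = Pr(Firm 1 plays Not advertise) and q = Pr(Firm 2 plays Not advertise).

Firm 2's indifference between Not advertise and Advertise determines Firm 1's mixing probability p:
  Firm 2's payoff from Not advertise: p·9 + (1−p)·2 = 7p + 2
  Firm 2's payoff from Advertise: p·(-5) + (1−p)·3 = -8p + 3
  7p + 2 = -8p + 3  ⇒  15p = 1  ⇒  p = 1/15.
For Firm 1 to be willing to mix, Firm 1 must be indifferent between Not advertise and Advertise, which pins down Firm 2's mix.
  Firm 1's payoff to Not advertise: q·(-9) + (1−q)·5 = -14q + 5
  Firm 1's payoff to Advertise: q·(-2) + (1−q)·(-3) = q - 3
  -14q + 5 = q - 3  ⇒  -15q = -8  ⇒  q = 8/15.

p = 1/15, q = 8/15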